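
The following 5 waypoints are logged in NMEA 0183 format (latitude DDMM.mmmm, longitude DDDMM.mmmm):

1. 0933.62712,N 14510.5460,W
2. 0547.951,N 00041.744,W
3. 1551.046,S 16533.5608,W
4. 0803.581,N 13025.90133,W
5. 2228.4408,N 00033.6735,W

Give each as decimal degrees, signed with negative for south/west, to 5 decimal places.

1. 9.56045, -145.17577
2. 5.79918, -0.69573
3. -15.85077, -165.55935
4. 8.05968, -130.43169
5. 22.47401, -0.56123

Point 1:
  Lat: split at 2 digits → 09° and 33.62712′; 9 + 33.62712/60 = 9.560452
  N ⇒ keep positive
  Longitude: split at 3 digits → 145° and 10.546′; 145 + 10.546/60 = 145.175767
  hemisphere W, so the sign is −
Point 2:
  Latitude: split at 2 digits → 05° and 47.951′; 5 + 47.951/60 = 5.799183
  N ⇒ keep positive
  Lon: split at 3 digits → 000° and 41.744′; 0 + 41.744/60 = 0.695733
  W ⇒ negate
Point 3:
  Latitude: split at 2 digits → 15° and 51.046′; 15 + 51.046/60 = 15.850767
  hemisphere S, so the sign is −
  λ: split at 3 digits → 165° and 33.5608′; 165 + 33.5608/60 = 165.559347
  W ⇒ negate
Point 4:
  Latitude: degrees = first 2 digits = 8, minutes = 3.581; 8 + 3.581/60 = 8.059683
  N → positive
  λ: degrees = first 3 digits = 130, minutes = 25.90133; 130 + 25.90133/60 = 130.431689
  W → negative
Point 5:
  Latitude: degrees = first 2 digits = 22, minutes = 28.4408; 22 + 28.4408/60 = 22.474013
  N → positive
  Lon: split at 3 digits → 000° and 33.6735′; 0 + 33.6735/60 = 0.561225
  W ⇒ negate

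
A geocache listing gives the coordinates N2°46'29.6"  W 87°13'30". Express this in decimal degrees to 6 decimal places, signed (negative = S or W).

2.774889, -87.225000

Lat: 2° + 46/60 + 29.6/3600 = 2 + 0.766667 + 0.008222 = 2.7748889
N → positive
Longitude: 87 + 13/60 + 30/3600 = 87.2250000
W ⇒ negate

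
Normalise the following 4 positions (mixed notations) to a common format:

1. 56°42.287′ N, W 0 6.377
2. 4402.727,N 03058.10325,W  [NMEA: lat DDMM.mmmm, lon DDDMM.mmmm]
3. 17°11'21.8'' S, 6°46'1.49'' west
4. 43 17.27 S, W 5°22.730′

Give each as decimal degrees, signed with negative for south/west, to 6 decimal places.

Point 1:
  Lat: 42.287′ = 0.704783°; total 56.7047833
  N ⇒ keep positive
  Longitude: 6.377′ = 0.106283°; total 0.1062833
  hemisphere W, so the sign is −
Point 2:
  Latitude: split at 2 digits → 44° and 2.727′; 44 + 2.727/60 = 44.0454500
  N → positive
  λ: split at 3 digits → 030° and 58.10325′; 30 + 58.10325/60 = 30.9683875
  W → negative
Point 3:
  Lat: 17° + 11/60 + 21.8/3600 = 17 + 0.183333 + 0.006056 = 17.1893889
  S ⇒ negate
  Longitude: 6 + 46/60 + 1.49/3600 = 6.7670806
  W → negative
Point 4:
  Lat: 43 + 17.27/60 = 43.2878333
  hemisphere S, so the sign is −
  Lon: 5 + 22.73/60 = 5.3788333
  W → negative

1. 56.704783, -0.106283
2. 44.045450, -30.968388
3. -17.189389, -6.767081
4. -43.287833, -5.378833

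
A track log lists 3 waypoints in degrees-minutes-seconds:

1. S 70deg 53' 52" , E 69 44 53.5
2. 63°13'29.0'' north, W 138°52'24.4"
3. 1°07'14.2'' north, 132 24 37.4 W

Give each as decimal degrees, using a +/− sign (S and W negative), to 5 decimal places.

1. -70.89778, 69.74819
2. 63.22472, -138.87344
3. 1.12061, -132.41039

Point 1:
  Lat: 70° + 53/60 + 52/3600 = 70 + 0.883333 + 0.014444 = 70.897778
  S → negative
  Lon: 69° + 44/60 + 53.5/3600 = 69 + 0.733333 + 0.014861 = 69.748194
  E → positive
Point 2:
  φ: 63 + 13/60 + 29/3600 = 63.224722
  N ⇒ keep positive
  λ: 138° + 52/60 + 24.4/3600 = 138 + 0.866667 + 0.006778 = 138.873444
  hemisphere W, so the sign is −
Point 3:
  Latitude: 7′ + 14.2″ = 7.23667′; 1 + 7.23667/60 = 1.120611
  N → positive
  Lon: 132° + 24/60 + 37.4/3600 = 132 + 0.400000 + 0.010389 = 132.410389
  W → negative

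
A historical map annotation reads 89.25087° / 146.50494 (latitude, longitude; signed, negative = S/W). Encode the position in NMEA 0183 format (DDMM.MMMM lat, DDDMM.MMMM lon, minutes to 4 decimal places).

Latitude: minutes = (89.250870 − 89) × 60 = 15.052200
Longitude: fractional part 0.504940 → 30.296400 minutes

8915.0522,N / 14630.2964,E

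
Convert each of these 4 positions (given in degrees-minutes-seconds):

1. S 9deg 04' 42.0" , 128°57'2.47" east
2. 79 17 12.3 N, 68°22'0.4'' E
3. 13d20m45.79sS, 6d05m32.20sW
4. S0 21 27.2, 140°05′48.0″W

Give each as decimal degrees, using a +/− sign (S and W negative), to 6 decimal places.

1. -9.078333, 128.950686
2. 79.286750, 68.366778
3. -13.346053, -6.092278
4. -0.357556, -140.096667

Point 1:
  φ: 9° + 4/60 + 42/3600 = 9 + 0.066667 + 0.011667 = 9.0783333
  S → negative
  Longitude: 128 + 57/60 + 2.47/3600 = 128.9506861
  E ⇒ keep positive
Point 2:
  φ: 79 + 17/60 + 12.3/3600 = 79.2867500
  N ⇒ keep positive
  λ: 22′ + 0.4″ = 22.00667′; 68 + 22.00667/60 = 68.3667778
  E ⇒ keep positive
Point 3:
  Latitude: 13 + 20/60 + 45.79/3600 = 13.3460528
  S ⇒ negate
  Longitude: 5′ + 32.2″ = 5.53667′; 6 + 5.53667/60 = 6.0922778
  hemisphere W, so the sign is −
Point 4:
  φ: 0° + 21/60 + 27.2/3600 = 0 + 0.350000 + 0.007556 = 0.3575556
  S → negative
  Lon: 140° + 5/60 + 48/3600 = 140 + 0.083333 + 0.013333 = 140.0966667
  W → negative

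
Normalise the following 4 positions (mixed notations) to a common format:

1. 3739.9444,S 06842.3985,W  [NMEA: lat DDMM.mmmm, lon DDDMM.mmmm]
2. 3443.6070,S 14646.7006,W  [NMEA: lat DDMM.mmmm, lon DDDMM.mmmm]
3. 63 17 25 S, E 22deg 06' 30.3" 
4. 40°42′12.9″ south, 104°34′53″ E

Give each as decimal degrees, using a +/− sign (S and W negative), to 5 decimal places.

Point 1:
  Lat: split at 2 digits → 37° and 39.9444′; 37 + 39.9444/60 = 37.665740
  hemisphere S, so the sign is −
  Longitude: split at 3 digits → 068° and 42.3985′; 68 + 42.3985/60 = 68.706642
  hemisphere W, so the sign is −
Point 2:
  φ: degrees = first 2 digits = 34, minutes = 43.607; 34 + 43.607/60 = 34.726783
  S ⇒ negate
  λ: split at 3 digits → 146° and 46.7006′; 146 + 46.7006/60 = 146.778343
  W ⇒ negate
Point 3:
  Latitude: 63° + 17/60 + 25/3600 = 63 + 0.283333 + 0.006944 = 63.290278
  S ⇒ negate
  λ: 22 + 6/60 + 30.3/3600 = 22.108417
  E → positive
Point 4:
  Lat: 42′ + 12.9″ = 42.21500′; 40 + 42.21500/60 = 40.703583
  S ⇒ negate
  λ: 104° + 34/60 + 53/3600 = 104 + 0.566667 + 0.014722 = 104.581389
  E ⇒ keep positive

1. -37.66574, -68.70664
2. -34.72678, -146.77834
3. -63.29028, 22.10842
4. -40.70358, 104.58139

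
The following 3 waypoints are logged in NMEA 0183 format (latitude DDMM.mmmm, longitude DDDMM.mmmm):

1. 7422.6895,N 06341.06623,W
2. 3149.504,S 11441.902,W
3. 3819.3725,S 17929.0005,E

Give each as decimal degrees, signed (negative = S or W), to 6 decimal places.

Point 1:
  Lat: degrees = first 2 digits = 74, minutes = 22.6895; 74 + 22.6895/60 = 74.3781583
  N ⇒ keep positive
  Lon: split at 3 digits → 063° and 41.06623′; 63 + 41.06623/60 = 63.6844372
  W → negative
Point 2:
  Latitude: degrees = first 2 digits = 31, minutes = 49.504; 31 + 49.504/60 = 31.8250667
  S ⇒ negate
  Lon: degrees = first 3 digits = 114, minutes = 41.902; 114 + 41.902/60 = 114.6983667
  W ⇒ negate
Point 3:
  Lat: split at 2 digits → 38° and 19.3725′; 38 + 19.3725/60 = 38.3228750
  hemisphere S, so the sign is −
  λ: degrees = first 3 digits = 179, minutes = 29.0005; 179 + 29.0005/60 = 179.4833417
  E → positive

1. 74.378158, -63.684437
2. -31.825067, -114.698367
3. -38.322875, 179.483342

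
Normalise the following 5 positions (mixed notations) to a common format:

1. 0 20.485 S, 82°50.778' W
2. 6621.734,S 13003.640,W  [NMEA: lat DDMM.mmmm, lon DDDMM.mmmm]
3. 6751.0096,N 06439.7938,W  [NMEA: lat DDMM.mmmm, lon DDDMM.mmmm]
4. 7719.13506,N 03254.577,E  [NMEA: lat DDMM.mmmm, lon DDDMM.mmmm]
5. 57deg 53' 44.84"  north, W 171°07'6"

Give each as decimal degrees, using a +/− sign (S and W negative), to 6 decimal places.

1. -0.341417, -82.846300
2. -66.362233, -130.060667
3. 67.850160, -64.663230
4. 77.318918, 32.909617
5. 57.895789, -171.118333

Point 1:
  φ: 20.485′ = 0.341417°; total 0.3414167
  S ⇒ negate
  λ: 82 + 50.778/60 = 82.8463000
  W ⇒ negate
Point 2:
  Latitude: split at 2 digits → 66° and 21.734′; 66 + 21.734/60 = 66.3622333
  S → negative
  Longitude: split at 3 digits → 130° and 3.64′; 130 + 3.64/60 = 130.0606667
  hemisphere W, so the sign is −
Point 3:
  Latitude: degrees = first 2 digits = 67, minutes = 51.0096; 67 + 51.0096/60 = 67.8501600
  N → positive
  Longitude: split at 3 digits → 064° and 39.7938′; 64 + 39.7938/60 = 64.6632300
  W ⇒ negate
Point 4:
  Latitude: split at 2 digits → 77° and 19.13506′; 77 + 19.13506/60 = 77.3189177
  N ⇒ keep positive
  λ: degrees = first 3 digits = 32, minutes = 54.577; 32 + 54.577/60 = 32.9096167
  E → positive
Point 5:
  φ: 57 + 53/60 + 44.84/3600 = 57.8957889
  N → positive
  λ: 7′ + 6″ = 7.10000′; 171 + 7.10000/60 = 171.1183333
  W → negative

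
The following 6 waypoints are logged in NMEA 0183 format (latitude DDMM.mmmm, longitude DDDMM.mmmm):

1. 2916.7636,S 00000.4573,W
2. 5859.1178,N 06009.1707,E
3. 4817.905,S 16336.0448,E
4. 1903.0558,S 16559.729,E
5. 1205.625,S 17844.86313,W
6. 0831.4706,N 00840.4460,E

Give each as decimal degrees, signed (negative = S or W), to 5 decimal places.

1. -29.27939, -0.00762
2. 58.98530, 60.15285
3. -48.29842, 163.60075
4. -19.05093, 165.99548
5. -12.09375, -178.74772
6. 8.52451, 8.67410

Point 1:
  Latitude: degrees = first 2 digits = 29, minutes = 16.7636; 29 + 16.7636/60 = 29.279393
  S ⇒ negate
  λ: degrees = first 3 digits = 0, minutes = 0.4573; 0 + 0.4573/60 = 0.007622
  hemisphere W, so the sign is −
Point 2:
  Lat: degrees = first 2 digits = 58, minutes = 59.1178; 58 + 59.1178/60 = 58.985297
  N ⇒ keep positive
  Lon: degrees = first 3 digits = 60, minutes = 9.1707; 60 + 9.1707/60 = 60.152845
  E → positive
Point 3:
  Latitude: split at 2 digits → 48° and 17.905′; 48 + 17.905/60 = 48.298417
  S → negative
  Longitude: split at 3 digits → 163° and 36.0448′; 163 + 36.0448/60 = 163.600747
  E ⇒ keep positive
Point 4:
  φ: split at 2 digits → 19° and 3.0558′; 19 + 3.0558/60 = 19.050930
  hemisphere S, so the sign is −
  Lon: split at 3 digits → 165° and 59.729′; 165 + 59.729/60 = 165.995483
  E ⇒ keep positive
Point 5:
  Lat: degrees = first 2 digits = 12, minutes = 5.625; 12 + 5.625/60 = 12.093750
  S → negative
  Lon: split at 3 digits → 178° and 44.86313′; 178 + 44.86313/60 = 178.747719
  hemisphere W, so the sign is −
Point 6:
  φ: degrees = first 2 digits = 8, minutes = 31.4706; 8 + 31.4706/60 = 8.524510
  N ⇒ keep positive
  λ: split at 3 digits → 008° and 40.446′; 8 + 40.446/60 = 8.674100
  E ⇒ keep positive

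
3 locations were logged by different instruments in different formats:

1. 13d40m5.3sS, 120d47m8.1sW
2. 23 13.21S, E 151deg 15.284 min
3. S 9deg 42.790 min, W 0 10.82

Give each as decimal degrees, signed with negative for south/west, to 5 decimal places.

1. -13.66814, -120.78558
2. -23.22017, 151.25473
3. -9.71317, -0.18033

Point 1:
  φ: 40′ + 5.3″ = 40.08833′; 13 + 40.08833/60 = 13.668139
  hemisphere S, so the sign is −
  Longitude: 120 + 47/60 + 8.1/3600 = 120.785583
  W ⇒ negate
Point 2:
  Lat: 13.21′ = 0.220167°; total 23.220167
  S → negative
  Longitude: 15.284′ = 0.254733°; total 151.254733
  E → positive
Point 3:
  Lat: 9 + 42.79/60 = 9.713167
  hemisphere S, so the sign is −
  λ: 0 + 10.82/60 = 0.180333
  W → negative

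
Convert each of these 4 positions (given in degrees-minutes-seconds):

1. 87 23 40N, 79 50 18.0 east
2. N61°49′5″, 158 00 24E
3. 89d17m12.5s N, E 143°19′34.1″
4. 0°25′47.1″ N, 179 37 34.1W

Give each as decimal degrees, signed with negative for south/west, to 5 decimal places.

Point 1:
  φ: 87 + 23/60 + 40/3600 = 87.394444
  N ⇒ keep positive
  Longitude: 79 + 50/60 + 18/3600 = 79.838333
  E ⇒ keep positive
Point 2:
  φ: 61° + 49/60 + 5/3600 = 61 + 0.816667 + 0.001389 = 61.818056
  N ⇒ keep positive
  Longitude: 0′ + 24″ = 0.40000′; 158 + 0.40000/60 = 158.006667
  E ⇒ keep positive
Point 3:
  φ: 89° + 17/60 + 12.5/3600 = 89 + 0.283333 + 0.003472 = 89.286806
  N ⇒ keep positive
  Lon: 19′ + 34.1″ = 19.56833′; 143 + 19.56833/60 = 143.326139
  E → positive
Point 4:
  φ: 25′ + 47.1″ = 25.78500′; 0 + 25.78500/60 = 0.429750
  N → positive
  Lon: 179° + 37/60 + 34.1/3600 = 179 + 0.616667 + 0.009472 = 179.626139
  hemisphere W, so the sign is −

1. 87.39444, 79.83833
2. 61.81806, 158.00667
3. 89.28681, 143.32614
4. 0.42975, -179.62614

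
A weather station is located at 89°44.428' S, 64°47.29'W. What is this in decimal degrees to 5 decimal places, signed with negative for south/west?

-89.74047, -64.78817

φ: 89 + 44.428/60 = 89.740467
hemisphere S, so the sign is −
Lon: 47.29′ = 0.788167°; total 64.788167
W ⇒ negate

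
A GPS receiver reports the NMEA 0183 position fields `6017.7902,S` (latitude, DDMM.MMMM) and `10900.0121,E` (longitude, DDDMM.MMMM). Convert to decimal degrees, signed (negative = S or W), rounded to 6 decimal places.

-60.296503, 109.000202

Latitude: degrees = first 2 digits = 60, minutes = 17.7902; 60 + 17.7902/60 = 60.2965033
S → negative
Longitude: degrees = first 3 digits = 109, minutes = 0.0121; 109 + 0.0121/60 = 109.0002017
E ⇒ keep positive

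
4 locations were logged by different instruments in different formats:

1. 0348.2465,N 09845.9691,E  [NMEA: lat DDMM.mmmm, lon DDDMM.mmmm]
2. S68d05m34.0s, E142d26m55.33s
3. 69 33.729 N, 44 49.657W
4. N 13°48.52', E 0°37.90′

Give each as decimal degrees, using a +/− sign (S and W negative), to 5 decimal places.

Point 1:
  Lat: degrees = first 2 digits = 3, minutes = 48.2465; 3 + 48.2465/60 = 3.804108
  N → positive
  λ: degrees = first 3 digits = 98, minutes = 45.9691; 98 + 45.9691/60 = 98.766152
  E → positive
Point 2:
  φ: 68 + 5/60 + 34/3600 = 68.092778
  hemisphere S, so the sign is −
  Longitude: 26′ + 55.33″ = 26.92217′; 142 + 26.92217/60 = 142.448703
  E → positive
Point 3:
  Latitude: 33.729′ = 0.562150°; total 69.562150
  N → positive
  Longitude: 49.657′ = 0.827617°; total 44.827617
  hemisphere W, so the sign is −
Point 4:
  Latitude: 13 + 48.52/60 = 13.808667
  N ⇒ keep positive
  λ: 37.9′ = 0.631667°; total 0.631667
  E → positive

1. 3.80411, 98.76615
2. -68.09278, 142.44870
3. 69.56215, -44.82762
4. 13.80867, 0.63167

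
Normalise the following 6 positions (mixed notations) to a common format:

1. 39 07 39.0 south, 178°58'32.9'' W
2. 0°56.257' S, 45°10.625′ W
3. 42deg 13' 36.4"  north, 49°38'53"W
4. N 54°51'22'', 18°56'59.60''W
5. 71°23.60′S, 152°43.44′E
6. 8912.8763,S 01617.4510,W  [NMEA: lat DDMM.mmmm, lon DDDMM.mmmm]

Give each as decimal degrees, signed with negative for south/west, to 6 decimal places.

Point 1:
  Lat: 39 + 7/60 + 39/3600 = 39.1275000
  hemisphere S, so the sign is −
  Longitude: 178 + 58/60 + 32.9/3600 = 178.9758056
  hemisphere W, so the sign is −
Point 2:
  Lat: 56.257′ = 0.937617°; total 0.9376167
  S ⇒ negate
  λ: 10.625′ = 0.177083°; total 45.1770833
  hemisphere W, so the sign is −
Point 3:
  Latitude: 13′ + 36.4″ = 13.60667′; 42 + 13.60667/60 = 42.2267778
  N ⇒ keep positive
  λ: 49° + 38/60 + 53/3600 = 49 + 0.633333 + 0.014722 = 49.6480556
  W → negative
Point 4:
  Latitude: 54° + 51/60 + 22/3600 = 54 + 0.850000 + 0.006111 = 54.8561111
  N ⇒ keep positive
  Lon: 18° + 56/60 + 59.6/3600 = 18 + 0.933333 + 0.016556 = 18.9498889
  W → negative
Point 5:
  φ: 71 + 23.6/60 = 71.3933333
  hemisphere S, so the sign is −
  λ: 152 + 43.44/60 = 152.7240000
  E ⇒ keep positive
Point 6:
  Lat: split at 2 digits → 89° and 12.8763′; 89 + 12.8763/60 = 89.2146050
  S ⇒ negate
  λ: degrees = first 3 digits = 16, minutes = 17.451; 16 + 17.451/60 = 16.2908500
  W ⇒ negate

1. -39.127500, -178.975806
2. -0.937617, -45.177083
3. 42.226778, -49.648056
4. 54.856111, -18.949889
5. -71.393333, 152.724000
6. -89.214605, -16.290850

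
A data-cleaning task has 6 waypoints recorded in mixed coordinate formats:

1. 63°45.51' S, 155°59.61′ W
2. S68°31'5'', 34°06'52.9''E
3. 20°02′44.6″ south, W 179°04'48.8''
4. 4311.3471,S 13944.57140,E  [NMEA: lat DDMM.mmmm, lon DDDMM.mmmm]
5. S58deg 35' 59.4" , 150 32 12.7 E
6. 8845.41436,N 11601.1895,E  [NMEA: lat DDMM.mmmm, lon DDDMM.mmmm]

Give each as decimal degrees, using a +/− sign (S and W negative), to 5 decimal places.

Point 1:
  Latitude: 45.51′ = 0.758500°; total 63.758500
  S ⇒ negate
  λ: 155 + 59.61/60 = 155.993500
  W → negative
Point 2:
  φ: 31′ + 5″ = 31.08333′; 68 + 31.08333/60 = 68.518056
  S ⇒ negate
  Longitude: 6′ + 52.9″ = 6.88167′; 34 + 6.88167/60 = 34.114694
  E ⇒ keep positive
Point 3:
  Lat: 20° + 2/60 + 44.6/3600 = 20 + 0.033333 + 0.012389 = 20.045722
  S ⇒ negate
  Lon: 4′ + 48.8″ = 4.81333′; 179 + 4.81333/60 = 179.080222
  hemisphere W, so the sign is −
Point 4:
  φ: degrees = first 2 digits = 43, minutes = 11.3471; 43 + 11.3471/60 = 43.189118
  S → negative
  λ: split at 3 digits → 139° and 44.5714′; 139 + 44.5714/60 = 139.742857
  E → positive
Point 5:
  Lat: 35′ + 59.4″ = 35.99000′; 58 + 35.99000/60 = 58.599833
  hemisphere S, so the sign is −
  λ: 32′ + 12.7″ = 32.21167′; 150 + 32.21167/60 = 150.536861
  E → positive
Point 6:
  Latitude: split at 2 digits → 88° and 45.41436′; 88 + 45.41436/60 = 88.756906
  N → positive
  Lon: degrees = first 3 digits = 116, minutes = 1.1895; 116 + 1.1895/60 = 116.019825
  E → positive

1. -63.75850, -155.99350
2. -68.51806, 34.11469
3. -20.04572, -179.08022
4. -43.18912, 139.74286
5. -58.59983, 150.53686
6. 88.75691, 116.01983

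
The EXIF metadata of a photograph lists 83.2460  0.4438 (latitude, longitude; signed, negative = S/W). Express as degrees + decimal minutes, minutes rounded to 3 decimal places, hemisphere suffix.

Latitude: 83° + 0.246000 × 60 = 83° 14.76000′
λ: 0° + 0.443800 × 60 = 0° 26.62800′

83° 14.760′ N, 0° 26.628′ E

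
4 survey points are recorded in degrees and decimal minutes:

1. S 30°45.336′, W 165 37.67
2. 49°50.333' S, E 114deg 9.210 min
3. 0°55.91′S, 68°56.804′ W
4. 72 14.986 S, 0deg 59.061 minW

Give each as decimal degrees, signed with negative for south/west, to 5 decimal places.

1. -30.75560, -165.62783
2. -49.83888, 114.15350
3. -0.93183, -68.94673
4. -72.24977, -0.98435

Point 1:
  φ: 45.336′ = 0.755600°; total 30.755600
  hemisphere S, so the sign is −
  Longitude: 165 + 37.67/60 = 165.627833
  W ⇒ negate
Point 2:
  Latitude: 50.333′ = 0.838883°; total 49.838883
  S → negative
  λ: 114 + 9.21/60 = 114.153500
  E ⇒ keep positive
Point 3:
  φ: 55.91′ = 0.931833°; total 0.931833
  hemisphere S, so the sign is −
  Longitude: 56.804′ = 0.946733°; total 68.946733
  hemisphere W, so the sign is −
Point 4:
  Latitude: 14.986′ = 0.249767°; total 72.249767
  hemisphere S, so the sign is −
  λ: 59.061′ = 0.984350°; total 0.984350
  W → negative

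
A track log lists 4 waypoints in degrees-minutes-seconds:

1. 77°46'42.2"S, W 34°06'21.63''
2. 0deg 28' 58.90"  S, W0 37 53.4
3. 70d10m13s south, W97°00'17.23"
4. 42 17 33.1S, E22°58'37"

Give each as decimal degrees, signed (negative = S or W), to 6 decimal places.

1. -77.778389, -34.106008
2. -0.483028, -0.631500
3. -70.170278, -97.004786
4. -42.292528, 22.976944

Point 1:
  φ: 77° + 46/60 + 42.2/3600 = 77 + 0.766667 + 0.011722 = 77.7783889
  hemisphere S, so the sign is −
  Longitude: 34 + 6/60 + 21.63/3600 = 34.1060083
  hemisphere W, so the sign is −
Point 2:
  Lat: 0° + 28/60 + 58.9/3600 = 0 + 0.466667 + 0.016361 = 0.4830278
  S ⇒ negate
  Longitude: 0 + 37/60 + 53.4/3600 = 0.6315000
  W → negative
Point 3:
  φ: 70° + 10/60 + 13/3600 = 70 + 0.166667 + 0.003611 = 70.1702778
  S → negative
  Lon: 97 + 0/60 + 17.23/3600 = 97.0047861
  hemisphere W, so the sign is −
Point 4:
  φ: 42 + 17/60 + 33.1/3600 = 42.2925278
  hemisphere S, so the sign is −
  Lon: 22 + 58/60 + 37/3600 = 22.9769444
  E ⇒ keep positive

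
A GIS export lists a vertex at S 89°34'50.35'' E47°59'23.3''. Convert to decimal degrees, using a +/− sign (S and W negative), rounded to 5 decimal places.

-89.58065, 47.98981

Latitude: 89° + 34/60 + 50.35/3600 = 89 + 0.566667 + 0.013986 = 89.580653
S → negative
Longitude: 47° + 59/60 + 23.3/3600 = 47 + 0.983333 + 0.006472 = 47.989806
E ⇒ keep positive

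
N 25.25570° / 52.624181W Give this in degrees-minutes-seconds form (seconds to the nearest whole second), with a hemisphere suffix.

25°15′21″ N, 52°37′27″ W

φ: 0.255700 × 60 = 15.34200′ → 15′, remainder × 60 = 20.52″
Lon: 0.624181° → 37.45086′; 0.45086 × 60 = 27.05″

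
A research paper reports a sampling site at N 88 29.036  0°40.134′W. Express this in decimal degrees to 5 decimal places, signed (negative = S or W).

Latitude: 29.036′ = 0.483933°; total 88.483933
N ⇒ keep positive
Longitude: 0 + 40.134/60 = 0.668900
W ⇒ negate

88.48393, -0.66890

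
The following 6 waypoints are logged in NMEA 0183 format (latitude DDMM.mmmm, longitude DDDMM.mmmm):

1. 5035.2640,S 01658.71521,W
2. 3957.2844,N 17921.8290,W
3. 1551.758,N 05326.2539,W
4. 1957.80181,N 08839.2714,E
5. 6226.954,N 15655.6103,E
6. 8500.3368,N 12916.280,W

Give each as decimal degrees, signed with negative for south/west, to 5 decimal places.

1. -50.58773, -16.97859
2. 39.95474, -179.36382
3. 15.86263, -53.43757
4. 19.96336, 88.65452
5. 62.44923, 156.92684
6. 85.00561, -129.27133

Point 1:
  φ: split at 2 digits → 50° and 35.264′; 50 + 35.264/60 = 50.587733
  S → negative
  Lon: split at 3 digits → 016° and 58.71521′; 16 + 58.71521/60 = 16.978587
  W → negative
Point 2:
  φ: degrees = first 2 digits = 39, minutes = 57.2844; 39 + 57.2844/60 = 39.954740
  N ⇒ keep positive
  Lon: split at 3 digits → 179° and 21.829′; 179 + 21.829/60 = 179.363817
  W ⇒ negate
Point 3:
  Latitude: split at 2 digits → 15° and 51.758′; 15 + 51.758/60 = 15.862633
  N → positive
  Longitude: degrees = first 3 digits = 53, minutes = 26.2539; 53 + 26.2539/60 = 53.437565
  hemisphere W, so the sign is −
Point 4:
  Latitude: degrees = first 2 digits = 19, minutes = 57.80181; 19 + 57.80181/60 = 19.963364
  N ⇒ keep positive
  λ: degrees = first 3 digits = 88, minutes = 39.2714; 88 + 39.2714/60 = 88.654523
  E ⇒ keep positive
Point 5:
  Lat: degrees = first 2 digits = 62, minutes = 26.954; 62 + 26.954/60 = 62.449233
  N → positive
  Lon: split at 3 digits → 156° and 55.6103′; 156 + 55.6103/60 = 156.926838
  E → positive
Point 6:
  φ: degrees = first 2 digits = 85, minutes = 0.3368; 85 + 0.3368/60 = 85.005613
  N ⇒ keep positive
  λ: split at 3 digits → 129° and 16.28′; 129 + 16.28/60 = 129.271333
  W → negative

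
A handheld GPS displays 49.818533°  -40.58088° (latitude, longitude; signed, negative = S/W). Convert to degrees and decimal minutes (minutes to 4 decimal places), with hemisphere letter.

Lat: minutes = (49.818533 − 49) × 60 = 49.111980
Longitude is negative → W; |value| = 40.580880
Longitude: fractional part 0.580880 → 34.852800 minutes

49° 49.1120′ N, 40° 34.8528′ W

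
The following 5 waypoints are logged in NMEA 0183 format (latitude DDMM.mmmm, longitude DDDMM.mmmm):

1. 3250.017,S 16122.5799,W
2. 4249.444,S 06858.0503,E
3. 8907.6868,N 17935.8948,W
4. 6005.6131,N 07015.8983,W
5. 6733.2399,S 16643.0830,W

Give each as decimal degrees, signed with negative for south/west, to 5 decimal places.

Point 1:
  φ: split at 2 digits → 32° and 50.017′; 32 + 50.017/60 = 32.833617
  S → negative
  Lon: split at 3 digits → 161° and 22.5799′; 161 + 22.5799/60 = 161.376332
  W ⇒ negate
Point 2:
  φ: degrees = first 2 digits = 42, minutes = 49.444; 42 + 49.444/60 = 42.824067
  hemisphere S, so the sign is −
  λ: degrees = first 3 digits = 68, minutes = 58.0503; 68 + 58.0503/60 = 68.967505
  E ⇒ keep positive
Point 3:
  Latitude: split at 2 digits → 89° and 7.6868′; 89 + 7.6868/60 = 89.128113
  N ⇒ keep positive
  λ: split at 3 digits → 179° and 35.8948′; 179 + 35.8948/60 = 179.598247
  W → negative
Point 4:
  φ: degrees = first 2 digits = 60, minutes = 5.6131; 60 + 5.6131/60 = 60.093552
  N → positive
  Lon: degrees = first 3 digits = 70, minutes = 15.8983; 70 + 15.8983/60 = 70.264972
  W ⇒ negate
Point 5:
  Latitude: split at 2 digits → 67° and 33.2399′; 67 + 33.2399/60 = 67.553998
  hemisphere S, so the sign is −
  Longitude: degrees = first 3 digits = 166, minutes = 43.083; 166 + 43.083/60 = 166.718050
  W ⇒ negate

1. -32.83362, -161.37633
2. -42.82407, 68.96751
3. 89.12811, -179.59825
4. 60.09355, -70.26497
5. -67.55400, -166.71805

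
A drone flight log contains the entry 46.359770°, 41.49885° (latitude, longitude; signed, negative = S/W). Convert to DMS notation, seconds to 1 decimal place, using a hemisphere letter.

46°21′35.2″ N, 41°29′55.9″ E

Lat: 0.359770° → 21.58620′; 0.58620 × 60 = 35.172″
Lon: whole degrees 41; 29.93100′ → 29′ and 55.860″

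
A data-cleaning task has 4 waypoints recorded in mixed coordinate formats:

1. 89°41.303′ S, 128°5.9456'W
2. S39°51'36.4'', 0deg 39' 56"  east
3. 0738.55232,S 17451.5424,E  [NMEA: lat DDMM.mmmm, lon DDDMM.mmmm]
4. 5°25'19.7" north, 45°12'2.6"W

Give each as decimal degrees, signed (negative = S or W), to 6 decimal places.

Point 1:
  φ: 89 + 41.303/60 = 89.6883833
  hemisphere S, so the sign is −
  Longitude: 128 + 5.9456/60 = 128.0990933
  hemisphere W, so the sign is −
Point 2:
  Lat: 39° + 51/60 + 36.4/3600 = 39 + 0.850000 + 0.010111 = 39.8601111
  S ⇒ negate
  Longitude: 0° + 39/60 + 56/3600 = 0 + 0.650000 + 0.015556 = 0.6655556
  E ⇒ keep positive
Point 3:
  φ: split at 2 digits → 07° and 38.55232′; 7 + 38.55232/60 = 7.6425387
  hemisphere S, so the sign is −
  λ: degrees = first 3 digits = 174, minutes = 51.5424; 174 + 51.5424/60 = 174.8590400
  E ⇒ keep positive
Point 4:
  Latitude: 25′ + 19.7″ = 25.32833′; 5 + 25.32833/60 = 5.4221389
  N → positive
  λ: 12′ + 2.6″ = 12.04333′; 45 + 12.04333/60 = 45.2007222
  hemisphere W, so the sign is −

1. -89.688383, -128.099093
2. -39.860111, 0.665556
3. -7.642539, 174.859040
4. 5.422139, -45.200722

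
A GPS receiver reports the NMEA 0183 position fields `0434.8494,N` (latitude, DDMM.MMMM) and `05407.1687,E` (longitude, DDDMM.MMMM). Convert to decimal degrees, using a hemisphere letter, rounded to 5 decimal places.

4.58082° N, 54.11948° E

Latitude: split at 2 digits → 04° and 34.8494′; 4 + 34.8494/60 = 4.580823
λ: split at 3 digits → 054° and 7.1687′; 54 + 7.1687/60 = 54.119478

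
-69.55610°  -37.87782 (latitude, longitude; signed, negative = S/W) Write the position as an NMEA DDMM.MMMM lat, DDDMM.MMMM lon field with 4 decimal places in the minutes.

6933.3660,S / 03752.6692,W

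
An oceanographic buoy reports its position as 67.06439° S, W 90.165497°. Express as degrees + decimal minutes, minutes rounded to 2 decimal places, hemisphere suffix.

φ: 67° + 0.064390 × 60 = 67° 3.8634′
Lon: fractional part 0.165497 → 9.9298 minutes

67° 3.86′ S, 90° 9.93′ W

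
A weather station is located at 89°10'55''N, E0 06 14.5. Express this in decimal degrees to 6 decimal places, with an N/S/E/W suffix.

89.181944° N, 0.104028° E

Latitude: 89° + 10/60 + 55/3600 = 89 + 0.166667 + 0.015278 = 89.1819444
Lon: 0 + 6/60 + 14.5/3600 = 0.1040278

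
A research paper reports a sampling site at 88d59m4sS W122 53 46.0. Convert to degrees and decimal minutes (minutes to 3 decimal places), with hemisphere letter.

φ: seconds/60 = 0.06667; minutes = 59 + 0.06667 = 59.06667
Lon: 53 + 46/60 = 53.76667′

88° 59.067′ S, 122° 53.767′ W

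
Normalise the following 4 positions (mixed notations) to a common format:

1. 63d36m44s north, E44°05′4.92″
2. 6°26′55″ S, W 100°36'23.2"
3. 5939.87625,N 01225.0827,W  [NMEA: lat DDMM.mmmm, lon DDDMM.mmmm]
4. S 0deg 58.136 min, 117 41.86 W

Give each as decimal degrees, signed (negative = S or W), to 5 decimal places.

1. 63.61222, 44.08470
2. -6.44861, -100.60644
3. 59.66460, -12.41805
4. -0.96893, -117.69767

Point 1:
  Lat: 36′ + 44″ = 36.73333′; 63 + 36.73333/60 = 63.612222
  N → positive
  Lon: 5′ + 4.92″ = 5.08200′; 44 + 5.08200/60 = 44.084700
  E → positive
Point 2:
  φ: 6 + 26/60 + 55/3600 = 6.448611
  hemisphere S, so the sign is −
  Lon: 36′ + 23.2″ = 36.38667′; 100 + 36.38667/60 = 100.606444
  W → negative
Point 3:
  φ: split at 2 digits → 59° and 39.87625′; 59 + 39.87625/60 = 59.664604
  N ⇒ keep positive
  Lon: split at 3 digits → 012° and 25.0827′; 12 + 25.0827/60 = 12.418045
  W → negative
Point 4:
  φ: 58.136′ = 0.968933°; total 0.968933
  S → negative
  λ: 117 + 41.86/60 = 117.697667
  W → negative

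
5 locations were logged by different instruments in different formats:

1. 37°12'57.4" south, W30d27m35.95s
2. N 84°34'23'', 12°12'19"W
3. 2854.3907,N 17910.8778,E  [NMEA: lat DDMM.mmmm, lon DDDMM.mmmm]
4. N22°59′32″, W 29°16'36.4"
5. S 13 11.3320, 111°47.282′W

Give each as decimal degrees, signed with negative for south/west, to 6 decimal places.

1. -37.215944, -30.459986
2. 84.573056, -12.205278
3. 28.906512, 179.181297
4. 22.992222, -29.276778
5. -13.188867, -111.788033

Point 1:
  Latitude: 37° + 12/60 + 57.4/3600 = 37 + 0.200000 + 0.015944 = 37.2159444
  hemisphere S, so the sign is −
  Longitude: 30 + 27/60 + 35.95/3600 = 30.4599861
  W ⇒ negate
Point 2:
  Latitude: 84 + 34/60 + 23/3600 = 84.5730556
  N ⇒ keep positive
  Longitude: 12′ + 19″ = 12.31667′; 12 + 12.31667/60 = 12.2052778
  hemisphere W, so the sign is −
Point 3:
  Lat: degrees = first 2 digits = 28, minutes = 54.3907; 28 + 54.3907/60 = 28.9065117
  N ⇒ keep positive
  Lon: degrees = first 3 digits = 179, minutes = 10.8778; 179 + 10.8778/60 = 179.1812967
  E → positive
Point 4:
  Lat: 59′ + 32″ = 59.53333′; 22 + 59.53333/60 = 22.9922222
  N ⇒ keep positive
  λ: 29° + 16/60 + 36.4/3600 = 29 + 0.266667 + 0.010111 = 29.2767778
  hemisphere W, so the sign is −
Point 5:
  Latitude: 11.332′ = 0.188867°; total 13.1888667
  hemisphere S, so the sign is −
  λ: 47.282′ = 0.788033°; total 111.7880333
  W → negative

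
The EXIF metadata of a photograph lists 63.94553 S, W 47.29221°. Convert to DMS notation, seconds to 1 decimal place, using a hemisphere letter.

63°56′43.9″ S, 47°17′32.0″ W

Lat: 0.945530 × 60 = 56.73180′ → 56′, remainder × 60 = 43.908″
λ: whole degrees 47; 17.53260′ → 17′ and 31.956″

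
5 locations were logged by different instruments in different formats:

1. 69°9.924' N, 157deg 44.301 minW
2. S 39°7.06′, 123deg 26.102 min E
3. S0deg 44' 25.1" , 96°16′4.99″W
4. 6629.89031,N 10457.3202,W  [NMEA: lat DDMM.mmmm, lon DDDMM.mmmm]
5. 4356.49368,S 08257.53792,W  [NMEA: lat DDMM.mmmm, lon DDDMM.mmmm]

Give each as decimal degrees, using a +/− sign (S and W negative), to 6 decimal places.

1. 69.165400, -157.738350
2. -39.117667, 123.435033
3. -0.740306, -96.268053
4. 66.498172, -104.955337
5. -43.941561, -82.958965

Point 1:
  φ: 69 + 9.924/60 = 69.1654000
  N ⇒ keep positive
  λ: 44.301′ = 0.738350°; total 157.7383500
  W → negative
Point 2:
  Latitude: 39 + 7.06/60 = 39.1176667
  S ⇒ negate
  Lon: 26.102′ = 0.435033°; total 123.4350333
  E → positive
Point 3:
  Lat: 0 + 44/60 + 25.1/3600 = 0.7403056
  S → negative
  Longitude: 96° + 16/60 + 4.99/3600 = 96 + 0.266667 + 0.001386 = 96.2680528
  W → negative
Point 4:
  Lat: degrees = first 2 digits = 66, minutes = 29.89031; 66 + 29.89031/60 = 66.4981718
  N → positive
  Lon: degrees = first 3 digits = 104, minutes = 57.3202; 104 + 57.3202/60 = 104.9553367
  W → negative
Point 5:
  Lat: split at 2 digits → 43° and 56.49368′; 43 + 56.49368/60 = 43.9415613
  S → negative
  Lon: split at 3 digits → 082° and 57.53792′; 82 + 57.53792/60 = 82.9589653
  hemisphere W, so the sign is −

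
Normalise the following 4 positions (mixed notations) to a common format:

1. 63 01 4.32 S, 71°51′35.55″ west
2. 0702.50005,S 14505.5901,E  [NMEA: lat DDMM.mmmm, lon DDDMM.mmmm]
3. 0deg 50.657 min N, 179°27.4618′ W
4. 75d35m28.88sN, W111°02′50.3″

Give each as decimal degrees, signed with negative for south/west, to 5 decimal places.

1. -63.01787, -71.85988
2. -7.04167, 145.09317
3. 0.84428, -179.45770
4. 75.59136, -111.04731

Point 1:
  φ: 63 + 1/60 + 4.32/3600 = 63.017867
  S → negative
  λ: 71 + 51/60 + 35.55/3600 = 71.859875
  hemisphere W, so the sign is −
Point 2:
  Latitude: degrees = first 2 digits = 7, minutes = 2.50005; 7 + 2.50005/60 = 7.041668
  S ⇒ negate
  λ: split at 3 digits → 145° and 5.5901′; 145 + 5.5901/60 = 145.093168
  E ⇒ keep positive
Point 3:
  Lat: 50.657′ = 0.844283°; total 0.844283
  N ⇒ keep positive
  Lon: 179 + 27.4618/60 = 179.457697
  hemisphere W, so the sign is −
Point 4:
  Lat: 75° + 35/60 + 28.88/3600 = 75 + 0.583333 + 0.008022 = 75.591356
  N ⇒ keep positive
  λ: 2′ + 50.3″ = 2.83833′; 111 + 2.83833/60 = 111.047306
  hemisphere W, so the sign is −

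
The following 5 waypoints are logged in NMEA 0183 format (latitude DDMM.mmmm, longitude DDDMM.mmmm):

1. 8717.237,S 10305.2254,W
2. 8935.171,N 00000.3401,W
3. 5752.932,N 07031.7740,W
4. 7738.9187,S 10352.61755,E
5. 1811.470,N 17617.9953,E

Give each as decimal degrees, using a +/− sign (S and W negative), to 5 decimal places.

Point 1:
  Lat: split at 2 digits → 87° and 17.237′; 87 + 17.237/60 = 87.287283
  hemisphere S, so the sign is −
  Longitude: split at 3 digits → 103° and 5.2254′; 103 + 5.2254/60 = 103.087090
  hemisphere W, so the sign is −
Point 2:
  φ: split at 2 digits → 89° and 35.171′; 89 + 35.171/60 = 89.586183
  N ⇒ keep positive
  λ: degrees = first 3 digits = 0, minutes = 0.3401; 0 + 0.3401/60 = 0.005668
  W ⇒ negate
Point 3:
  Lat: split at 2 digits → 57° and 52.932′; 57 + 52.932/60 = 57.882200
  N → positive
  Lon: split at 3 digits → 070° and 31.774′; 70 + 31.774/60 = 70.529567
  hemisphere W, so the sign is −
Point 4:
  Latitude: split at 2 digits → 77° and 38.9187′; 77 + 38.9187/60 = 77.648645
  S ⇒ negate
  λ: degrees = first 3 digits = 103, minutes = 52.61755; 103 + 52.61755/60 = 103.876959
  E ⇒ keep positive
Point 5:
  Lat: split at 2 digits → 18° and 11.47′; 18 + 11.47/60 = 18.191167
  N ⇒ keep positive
  Lon: split at 3 digits → 176° and 17.9953′; 176 + 17.9953/60 = 176.299922
  E → positive

1. -87.28728, -103.08709
2. 89.58618, -0.00567
3. 57.88220, -70.52957
4. -77.64865, 103.87696
5. 18.19117, 176.29992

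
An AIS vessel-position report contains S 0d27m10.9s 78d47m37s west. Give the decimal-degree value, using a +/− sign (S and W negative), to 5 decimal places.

Latitude: 0 + 27/60 + 10.9/3600 = 0.453028
S ⇒ negate
λ: 47′ + 37″ = 47.61667′; 78 + 47.61667/60 = 78.793611
W ⇒ negate

-0.45303, -78.79361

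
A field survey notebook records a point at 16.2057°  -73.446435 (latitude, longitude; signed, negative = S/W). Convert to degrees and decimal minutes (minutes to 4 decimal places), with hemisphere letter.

φ: 16° + 0.205700 × 60 = 16° 12.342000′
Longitude is negative → W; |value| = 73.446435
Longitude: 73° + 0.446435 × 60 = 73° 26.786100′

16° 12.3420′ N, 73° 26.7861′ W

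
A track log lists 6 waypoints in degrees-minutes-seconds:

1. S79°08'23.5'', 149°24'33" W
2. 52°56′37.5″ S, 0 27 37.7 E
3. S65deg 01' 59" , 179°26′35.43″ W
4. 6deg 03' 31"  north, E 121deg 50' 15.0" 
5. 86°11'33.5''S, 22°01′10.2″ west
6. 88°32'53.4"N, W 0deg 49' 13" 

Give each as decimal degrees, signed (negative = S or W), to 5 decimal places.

Point 1:
  Latitude: 79° + 8/60 + 23.5/3600 = 79 + 0.133333 + 0.006528 = 79.139861
  S → negative
  Lon: 149 + 24/60 + 33/3600 = 149.409167
  W ⇒ negate
Point 2:
  Lat: 56′ + 37.5″ = 56.62500′; 52 + 56.62500/60 = 52.943750
  hemisphere S, so the sign is −
  Longitude: 27′ + 37.7″ = 27.62833′; 0 + 27.62833/60 = 0.460472
  E ⇒ keep positive
Point 3:
  Latitude: 65 + 1/60 + 59/3600 = 65.033056
  hemisphere S, so the sign is −
  Longitude: 179° + 26/60 + 35.43/3600 = 179 + 0.433333 + 0.009842 = 179.443175
  hemisphere W, so the sign is −
Point 4:
  φ: 6° + 3/60 + 31/3600 = 6 + 0.050000 + 0.008611 = 6.058611
  N ⇒ keep positive
  Longitude: 121 + 50/60 + 15/3600 = 121.837500
  E ⇒ keep positive
Point 5:
  φ: 86 + 11/60 + 33.5/3600 = 86.192639
  hemisphere S, so the sign is −
  λ: 1′ + 10.2″ = 1.17000′; 22 + 1.17000/60 = 22.019500
  hemisphere W, so the sign is −
Point 6:
  φ: 32′ + 53.4″ = 32.89000′; 88 + 32.89000/60 = 88.548167
  N → positive
  λ: 0 + 49/60 + 13/3600 = 0.820278
  W ⇒ negate

1. -79.13986, -149.40917
2. -52.94375, 0.46047
3. -65.03306, -179.44318
4. 6.05861, 121.83750
5. -86.19264, -22.01950
6. 88.54817, -0.82028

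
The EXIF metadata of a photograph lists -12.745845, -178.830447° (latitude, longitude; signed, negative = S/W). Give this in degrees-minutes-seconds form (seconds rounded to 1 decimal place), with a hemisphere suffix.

12°44′45.0″ S, 178°49′49.6″ W

Latitude is negative → S; |value| = 12.745845
Latitude: 0.745845 × 60 = 44.75070′ → 44′, remainder × 60 = 45.042″
Longitude is negative → W; |value| = 178.830447
Longitude: whole degrees 178; 49.82682′ → 49′ and 49.609″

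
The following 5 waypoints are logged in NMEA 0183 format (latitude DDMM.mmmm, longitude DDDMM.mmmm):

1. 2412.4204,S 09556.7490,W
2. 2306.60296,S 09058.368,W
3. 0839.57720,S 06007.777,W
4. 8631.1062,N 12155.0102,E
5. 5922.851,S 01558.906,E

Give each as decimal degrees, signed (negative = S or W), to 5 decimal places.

Point 1:
  Lat: degrees = first 2 digits = 24, minutes = 12.4204; 24 + 12.4204/60 = 24.207007
  S → negative
  λ: split at 3 digits → 095° and 56.749′; 95 + 56.749/60 = 95.945817
  W ⇒ negate
Point 2:
  Latitude: degrees = first 2 digits = 23, minutes = 6.60296; 23 + 6.60296/60 = 23.110049
  S ⇒ negate
  Longitude: degrees = first 3 digits = 90, minutes = 58.368; 90 + 58.368/60 = 90.972800
  W → negative
Point 3:
  Lat: degrees = first 2 digits = 8, minutes = 39.5772; 8 + 39.5772/60 = 8.659620
  S → negative
  Lon: degrees = first 3 digits = 60, minutes = 7.777; 60 + 7.777/60 = 60.129617
  hemisphere W, so the sign is −
Point 4:
  Latitude: split at 2 digits → 86° and 31.1062′; 86 + 31.1062/60 = 86.518437
  N → positive
  Lon: degrees = first 3 digits = 121, minutes = 55.0102; 121 + 55.0102/60 = 121.916837
  E ⇒ keep positive
Point 5:
  Latitude: split at 2 digits → 59° and 22.851′; 59 + 22.851/60 = 59.380850
  S → negative
  λ: split at 3 digits → 015° and 58.906′; 15 + 58.906/60 = 15.981767
  E → positive

1. -24.20701, -95.94582
2. -23.11005, -90.97280
3. -8.65962, -60.12962
4. 86.51844, 121.91684
5. -59.38085, 15.98177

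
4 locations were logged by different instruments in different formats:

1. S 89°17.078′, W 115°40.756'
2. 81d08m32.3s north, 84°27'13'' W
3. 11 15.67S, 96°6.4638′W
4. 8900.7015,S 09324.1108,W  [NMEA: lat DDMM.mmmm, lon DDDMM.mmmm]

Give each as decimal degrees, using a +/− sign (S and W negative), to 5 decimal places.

1. -89.28463, -115.67927
2. 81.14231, -84.45361
3. -11.26117, -96.10773
4. -89.01169, -93.40185

Point 1:
  Lat: 89 + 17.078/60 = 89.284633
  S → negative
  Longitude: 40.756′ = 0.679267°; total 115.679267
  hemisphere W, so the sign is −
Point 2:
  Lat: 8′ + 32.3″ = 8.53833′; 81 + 8.53833/60 = 81.142306
  N → positive
  Longitude: 84° + 27/60 + 13/3600 = 84 + 0.450000 + 0.003611 = 84.453611
  W → negative
Point 3:
  Lat: 11 + 15.67/60 = 11.261167
  S ⇒ negate
  Longitude: 96 + 6.4638/60 = 96.107730
  hemisphere W, so the sign is −
Point 4:
  φ: degrees = first 2 digits = 89, minutes = 0.7015; 89 + 0.7015/60 = 89.011692
  hemisphere S, so the sign is −
  Lon: degrees = first 3 digits = 93, minutes = 24.1108; 93 + 24.1108/60 = 93.401847
  W ⇒ negate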